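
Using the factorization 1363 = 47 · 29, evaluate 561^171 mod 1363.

594

Mod 47: 561 ≡ 44; by Fermat, exponent reduces to 171 mod 46 = 33; 44^33 ≡ 30 (mod 47).
Mod 29: 561 ≡ 10; by Fermat, exponent reduces to 171 mod 28 = 3; 10^3 ≡ 14 (mod 29).
Combine by CRT: x ≡ 30 (mod 47), x ≡ 14 (mod 29) ⇒ x ≡ 594 (mod 1363).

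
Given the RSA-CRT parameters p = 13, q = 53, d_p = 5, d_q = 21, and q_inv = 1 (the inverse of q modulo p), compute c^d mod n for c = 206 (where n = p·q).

46

m₁ = c^(d_p) mod p: c ≡ 11 (mod 13), and 11^5 mod 13 = 7.
m₂ = c^(d_q) mod q: c ≡ 47 (mod 53), and 47^21 mod 53 = 46.
h = q_inv·(m₁ − m₂) mod p = 1·(7 − 46) mod 13 = 0.
m = m₂ + h·q = 46 + 0·53 = 46.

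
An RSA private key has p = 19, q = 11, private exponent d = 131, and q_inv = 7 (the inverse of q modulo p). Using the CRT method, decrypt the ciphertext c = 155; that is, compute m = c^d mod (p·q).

34

d_p = d mod (p−1) = 131 mod 18 = 5; d_q = d mod (q−1) = 1.
m₁ = c^(d_p) mod p: c ≡ 3 (mod 19), and 3^5 mod 19 = 15.
m₂ = c^(d_q) mod q: c ≡ 1 (mod 11), and 1^1 mod 11 = 1.
h = q_inv·(m₁ − m₂) mod p = 7·(15 − 1) mod 19 = 3.
m = m₂ + h·q = 1 + 3·11 = 34.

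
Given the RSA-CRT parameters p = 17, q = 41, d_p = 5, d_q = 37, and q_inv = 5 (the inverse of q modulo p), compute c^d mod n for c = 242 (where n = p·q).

344

m₁ = c^(d_p) mod p: c ≡ 4 (mod 17), and 4^5 mod 17 = 4.
m₂ = c^(d_q) mod q: c ≡ 37 (mod 41), and 37^37 mod 41 = 16.
h = q_inv·(m₁ − m₂) mod p = 5·(4 − 16) mod 17 = 8.
m = m₂ + h·q = 16 + 8·41 = 344.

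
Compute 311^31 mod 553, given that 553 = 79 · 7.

Mod 79: 311 ≡ 74; 74^31 ≡ 29 (mod 79).
Mod 7: 311 ≡ 3; by Fermat, exponent reduces to 31 mod 6 = 1; 3^1 ≡ 3 (mod 7).
Combine by CRT: x ≡ 29 (mod 79), x ≡ 3 (mod 7) ⇒ x ≡ 108 (mod 553).

108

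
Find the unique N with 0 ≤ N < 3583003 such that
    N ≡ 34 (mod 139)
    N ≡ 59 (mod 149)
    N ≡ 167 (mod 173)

527817

From N ≡ 34 (mod 139) write N = 34 + 139t. Substituting into N ≡ 59 (mod 149) gives 139t ≡ 25 (mod 149), and since 139⁻¹ ≡ 134 (mod 149), t ≡ 72. Hence N ≡ 34 + 139·72 = 10042 (mod 20711).
From N ≡ 10042 (mod 20711) write N = 10042 + 20711t. Substituting into N ≡ 167 (mod 173) gives 20711t ≡ 159 (mod 173), and since 124⁻¹ ≡ 60 (mod 173), t ≡ 25. Hence N ≡ 10042 + 20711·25 = 527817 (mod 3583003).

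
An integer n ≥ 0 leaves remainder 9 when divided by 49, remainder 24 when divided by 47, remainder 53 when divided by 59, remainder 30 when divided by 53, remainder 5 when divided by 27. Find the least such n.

The moduli are pairwise coprime; M = 49·47·59·53·27 = 194439987.
M/49 = 3968163; 3968163 ≡ 45 (mod 49); 45·12 ≡ 1, so inverse 12.
M/47 = 4137021; 4137021 ≡ 34 (mod 47); 34·18 ≡ 1, so inverse 18.
M/59 = 3295593; 3295593 ≡ 30 (mod 59); 30·2 ≡ 1, so inverse 2.
M/53 = 3668679; 3668679 ≡ 19 (mod 53); 19·14 ≡ 1, so inverse 14.
M/27 = 7201481; 7201481 ≡ 14 (mod 27); 14·2 ≡ 1, so inverse 2.
n ≡ 9·3968163·12 + 24·4137021·18 + 53·3295593·2 + 30·3668679·14 + 5·7201481·2 = 4177947524.
4177947524 mod 194439987 = 94707797.

94707797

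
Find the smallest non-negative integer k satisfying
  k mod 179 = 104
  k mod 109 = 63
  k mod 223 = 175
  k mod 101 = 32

The moduli are pairwise coprime; N = 179·109·223·101 = 439446253.
N/179 = 2455007; 2455007 ≡ 22 (mod 179); 22·57 ≡ 1, so inverse 57.
N/109 = 4031617; 4031617 ≡ 34 (mod 109); 34·93 ≡ 1, so inverse 93.
N/223 = 1970611; 1970611 ≡ 183 (mod 223); 183·39 ≡ 1, so inverse 39.
N/101 = 4350953; 4350953 ≡ 75 (mod 101); 75·66 ≡ 1, so inverse 66.
k ≡ 104·2455007·57 + 63·4031617·93 + 175·1970611·39 + 32·4350953·66 = 60813158310.
60813158310 mod 439446253 = 169575396.

169575396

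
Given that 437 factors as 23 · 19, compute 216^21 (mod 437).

Mod 23: 216 ≡ 9; 9^21 ≡ 18 (mod 23).
Mod 19: 216 ≡ 7; by Fermat, exponent reduces to 21 mod 18 = 3; 7^3 ≡ 1 (mod 19).
Combine by CRT: x ≡ 18 (mod 23), x ≡ 1 (mod 19) ⇒ x ≡ 248 (mod 437).

248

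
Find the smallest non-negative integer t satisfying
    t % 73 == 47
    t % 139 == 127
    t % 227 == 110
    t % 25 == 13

The moduli are pairwise coprime; N = 73·139·227·25 = 57584225.
N/73 = 788825; 788825 ≡ 60 (mod 73); 60·28 ≡ 1, so inverse 28.
N/139 = 414275; 414275 ≡ 55 (mod 139); 55·91 ≡ 1, so inverse 91.
N/227 = 253675; 253675 ≡ 116 (mod 227); 116·182 ≡ 1, so inverse 182.
N/25 = 2303369; 2303369 ≡ 19 (mod 25); 19·4 ≡ 1, so inverse 4.
t ≡ 47·788825·28 + 127·414275·91 + 110·253675·182 + 13·2303369·4 = 11024218563.
11024218563 mod 57584225 = 25631588.

25631588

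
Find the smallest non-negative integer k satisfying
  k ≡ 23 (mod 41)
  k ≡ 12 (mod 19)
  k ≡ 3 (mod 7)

4287

From k ≡ 23 (mod 41) write k = 23 + 41t. Substituting into k ≡ 12 (mod 19) gives 41t ≡ 8 (mod 19), and since 3⁻¹ ≡ 13 (mod 19), t ≡ 9. Hence k ≡ 23 + 41·9 = 392 (mod 779).
From k ≡ 392 (mod 779) write k = 392 + 779t. Substituting into k ≡ 3 (mod 7) gives 779t ≡ 3 (mod 7), and since 2⁻¹ ≡ 4 (mod 7), t ≡ 5. Hence k ≡ 392 + 779·5 = 4287 (mod 5453).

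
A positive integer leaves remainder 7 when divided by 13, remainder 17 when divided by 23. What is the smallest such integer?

From a ≡ 7 (mod 13) write a = 7 + 13t. Substituting into a ≡ 17 (mod 23) gives 13t ≡ 10 (mod 23), and since 13⁻¹ ≡ 16 (mod 23), t ≡ 22. Hence a ≡ 7 + 13·22 = 293 (mod 299).

293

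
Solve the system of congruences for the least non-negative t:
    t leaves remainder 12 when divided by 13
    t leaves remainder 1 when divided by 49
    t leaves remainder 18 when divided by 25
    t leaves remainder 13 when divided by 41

From t ≡ 12 (mod 13) write t = 12 + 13s. Substituting into t ≡ 1 (mod 49) gives 13s ≡ 38 (mod 49), and since 13⁻¹ ≡ 34 (mod 49), s ≡ 18. Hence t ≡ 12 + 13·18 = 246 (mod 637).
From t ≡ 246 (mod 637) write t = 246 + 637s. Substituting into t ≡ 18 (mod 25) gives 637s ≡ 22 (mod 25), and since 12⁻¹ ≡ 23 (mod 25), s ≡ 6. Hence t ≡ 246 + 637·6 = 4068 (mod 15925).
From t ≡ 4068 (mod 15925) write t = 4068 + 15925s. Substituting into t ≡ 13 (mod 41) gives 15925s ≡ 4 (mod 41), and since 17⁻¹ ≡ 29 (mod 41), s ≡ 34. Hence t ≡ 4068 + 15925·34 = 545518 (mod 652925).

545518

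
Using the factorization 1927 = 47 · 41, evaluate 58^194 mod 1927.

1922

Mod 47: 58 ≡ 11; by Fermat, exponent reduces to 194 mod 46 = 10; 11^10 ≡ 42 (mod 47).
Mod 41: 58 ≡ 17; by Fermat, exponent reduces to 194 mod 40 = 34; 17^34 ≡ 36 (mod 41).
Combine by CRT: x ≡ 42 (mod 47), x ≡ 36 (mod 41) ⇒ x ≡ 1922 (mod 1927).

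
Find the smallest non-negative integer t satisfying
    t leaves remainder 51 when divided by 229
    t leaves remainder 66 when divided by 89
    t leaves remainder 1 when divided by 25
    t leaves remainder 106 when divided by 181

The moduli are pairwise coprime; N = 229·89·25·181 = 92224025.
N/229 = 402725; 402725 ≡ 143 (mod 229); 143·221 ≡ 1, so inverse 221.
N/89 = 1036225; 1036225 ≡ 87 (mod 89); 87·44 ≡ 1, so inverse 44.
N/25 = 3688961; 3688961 ≡ 11 (mod 25); 11·16 ≡ 1, so inverse 16.
N/181 = 509525; 509525 ≡ 10 (mod 181); 10·163 ≡ 1, so inverse 163.
t ≡ 51·402725·221 + 66·1036225·44 + 1·3688961·16 + 106·509525·163 = 16410907201.
16410907201 mod 92224025 = 87254776.

87254776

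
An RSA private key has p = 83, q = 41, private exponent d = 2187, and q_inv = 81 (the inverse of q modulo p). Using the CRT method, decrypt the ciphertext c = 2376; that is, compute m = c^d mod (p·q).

2947

d_p = d mod (p−1) = 2187 mod 82 = 55; d_q = d mod (q−1) = 27.
m₁ = c^(d_p) mod p: c ≡ 52 (mod 83), and 52^55 mod 83 = 42.
m₂ = c^(d_q) mod q: c ≡ 39 (mod 41), and 39^27 mod 41 = 36.
h = q_inv·(m₁ − m₂) mod p = 81·(42 − 36) mod 83 = 71.
m = m₂ + h·q = 36 + 71·41 = 2947.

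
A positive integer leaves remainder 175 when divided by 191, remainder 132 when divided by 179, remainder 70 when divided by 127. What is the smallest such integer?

The moduli are pairwise coprime; N = 191·179·127 = 4342003.
N/191 = 22733; 22733 ≡ 4 (mod 191); 4·48 ≡ 1, so inverse 48.
N/179 = 24257; 24257 ≡ 92 (mod 179); 92·72 ≡ 1, so inverse 72.
N/127 = 34189; 34189 ≡ 26 (mod 127); 26·44 ≡ 1, so inverse 44.
m ≡ 175·22733·48 + 132·24257·72 + 70·34189·44 = 526797848.
526797848 mod 4342003 = 1415485.

1415485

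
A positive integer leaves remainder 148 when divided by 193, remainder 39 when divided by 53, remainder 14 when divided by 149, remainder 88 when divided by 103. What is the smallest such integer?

132586323

The moduli are pairwise coprime; M = 193·53·149·103 = 156984463.
M/193 = 813391; 813391 ≡ 89 (mod 193); 89·180 ≡ 1, so inverse 180.
M/53 = 2961971; 2961971 ≡ 13 (mod 53); 13·49 ≡ 1, so inverse 49.
M/149 = 1053587; 1053587 ≡ 8 (mod 149); 8·56 ≡ 1, so inverse 56.
M/103 = 1524121; 1524121 ≡ 30 (mod 103); 30·79 ≡ 1, so inverse 79.
N ≡ 148·813391·180 + 39·2961971·49 + 14·1053587·56 + 88·1524121·79 = 38750764221.
38750764221 mod 156984463 = 132586323.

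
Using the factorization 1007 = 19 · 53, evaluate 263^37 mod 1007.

Mod 19: 263 ≡ 16; by Fermat, exponent reduces to 37 mod 18 = 1; 16^1 ≡ 16 (mod 19).
Mod 53: 263 ≡ 51; 51^37 ≡ 34 (mod 53).
Combine by CRT: x ≡ 16 (mod 19), x ≡ 34 (mod 53) ⇒ x ≡ 776 (mod 1007).

776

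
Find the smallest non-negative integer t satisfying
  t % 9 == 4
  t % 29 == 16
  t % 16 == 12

364

The moduli are pairwise coprime; N = 9·29·16 = 4176.
N/9 = 464; 464 ≡ 5 (mod 9); 5·2 ≡ 1, so inverse 2.
N/29 = 144; 144 ≡ 28 (mod 29); 28·28 ≡ 1, so inverse 28.
N/16 = 261; 261 ≡ 5 (mod 16); 5·13 ≡ 1, so inverse 13.
t ≡ 4·464·2 + 16·144·28 + 12·261·13 = 108940.
108940 mod 4176 = 364.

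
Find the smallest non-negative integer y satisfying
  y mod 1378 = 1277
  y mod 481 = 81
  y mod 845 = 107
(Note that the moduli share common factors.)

118407

Combine the congruences pairwise.
gcd(1378, 481) = 13 and 13 | (81 − 1277), so the pair is consistent; merging gives y ≡ 16435 (mod 50986), where 50986 = lcm(1378, 481).
gcd(50986, 845) = 13 and 13 | (107 − 16435), so the pair is consistent; merging gives y ≡ 118407 (mod 3314090), where 3314090 = lcm(50986, 845).
The solution is unique modulo lcm(1378, 481, 845) = 3314090.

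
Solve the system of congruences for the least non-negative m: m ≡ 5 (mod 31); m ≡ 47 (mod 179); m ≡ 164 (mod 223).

633707

Combine the congruences pairwise.
From m ≡ 5 (mod 31) write m = 5 + 31t. Substituting into m ≡ 47 (mod 179) gives 31t ≡ 42 (mod 179), and since 31⁻¹ ≡ 52 (mod 179), t ≡ 36. Hence m ≡ 5 + 31·36 = 1121 (mod 5549).
From m ≡ 1121 (mod 5549) write m = 1121 + 5549t. Substituting into m ≡ 164 (mod 223) gives 5549t ≡ 158 (mod 223), and since 197⁻¹ ≡ 60 (mod 223), t ≡ 114. Hence m ≡ 1121 + 5549·114 = 633707 (mod 1237427).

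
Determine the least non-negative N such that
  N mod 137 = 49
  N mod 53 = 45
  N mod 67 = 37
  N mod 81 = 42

32704278

From N ≡ 49 (mod 137) write N = 49 + 137t. Substituting into N ≡ 45 (mod 53) gives 137t ≡ 49 (mod 53), and since 31⁻¹ ≡ 12 (mod 53), t ≡ 5. Hence N ≡ 49 + 137·5 = 734 (mod 7261).
From N ≡ 734 (mod 7261) write N = 734 + 7261t. Substituting into N ≡ 37 (mod 67) gives 7261t ≡ 40 (mod 67), and since 25⁻¹ ≡ 59 (mod 67), t ≡ 15. Hence N ≡ 734 + 7261·15 = 109649 (mod 486487).
From N ≡ 109649 (mod 486487) write N = 109649 + 486487t. Substituting into N ≡ 42 (mod 81) gives 486487t ≡ 67 (mod 81), and since 1⁻¹ ≡ 1 (mod 81), t ≡ 67. Hence N ≡ 109649 + 486487·67 = 32704278 (mod 39405447).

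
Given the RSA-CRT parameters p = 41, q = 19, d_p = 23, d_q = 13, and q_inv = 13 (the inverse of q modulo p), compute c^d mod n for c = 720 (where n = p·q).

605

m₁ = c^(d_p) mod p: c ≡ 23 (mod 41), and 23^23 mod 41 = 31.
m₂ = c^(d_q) mod q: c ≡ 17 (mod 19), and 17^13 mod 19 = 16.
h = q_inv·(m₁ − m₂) mod p = 13·(31 − 16) mod 41 = 31.
m = m₂ + h·q = 16 + 31·19 = 605.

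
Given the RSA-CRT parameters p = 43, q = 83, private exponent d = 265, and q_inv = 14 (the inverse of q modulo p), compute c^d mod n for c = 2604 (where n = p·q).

d_p = d mod (p−1) = 265 mod 42 = 13; d_q = d mod (q−1) = 19.
m₁ = c^(d_p) mod p: c ≡ 24 (mod 43), and 24^13 mod 43 = 23.
m₂ = c^(d_q) mod q: c ≡ 31 (mod 83), and 31^19 mod 83 = 61.
h = q_inv·(m₁ − m₂) mod p = 14·(23 − 61) mod 43 = 27.
m = m₂ + h·q = 61 + 27·83 = 2302.

2302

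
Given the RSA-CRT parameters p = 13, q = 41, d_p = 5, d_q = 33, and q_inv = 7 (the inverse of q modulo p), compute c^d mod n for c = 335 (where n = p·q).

m₁ = c^(d_p) mod p: c ≡ 10 (mod 13), and 10^5 mod 13 = 4.
m₂ = c^(d_q) mod q: c ≡ 7 (mod 41), and 7^33 mod 41 = 29.
h = q_inv·(m₁ − m₂) mod p = 7·(4 − 29) mod 13 = 7.
m = m₂ + h·q = 29 + 7·41 = 316.

316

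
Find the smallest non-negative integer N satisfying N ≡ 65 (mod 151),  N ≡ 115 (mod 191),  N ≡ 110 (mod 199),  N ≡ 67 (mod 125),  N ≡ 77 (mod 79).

From N ≡ 65 (mod 151) write N = 65 + 151t. Substituting into N ≡ 115 (mod 191) gives 151t ≡ 50 (mod 191), and since 151⁻¹ ≡ 148 (mod 191), t ≡ 142. Hence N ≡ 65 + 151·142 = 21507 (mod 28841).
From N ≡ 21507 (mod 28841) write N = 21507 + 28841t. Substituting into N ≡ 110 (mod 199) gives 28841t ≡ 95 (mod 199), and since 185⁻¹ ≡ 71 (mod 199), t ≡ 178. Hence N ≡ 21507 + 28841·178 = 5155205 (mod 5739359).
From N ≡ 5155205 (mod 5739359) write N = 5155205 + 5739359t. Substituting into N ≡ 67 (mod 125) gives 5739359t ≡ 112 (mod 125), and since 109⁻¹ ≡ 39 (mod 125), t ≡ 118. Hence N ≡ 5155205 + 5739359·118 = 682399567 (mod 717419875).
From N ≡ 682399567 (mod 717419875) write N = 682399567 + 717419875t. Substituting into N ≡ 77 (mod 79) gives 717419875t ≡ 61 (mod 79), and since 19⁻¹ ≡ 25 (mod 79), t ≡ 24. Hence N ≡ 682399567 + 717419875·24 = 17900476567 (mod 56676170125).

17900476567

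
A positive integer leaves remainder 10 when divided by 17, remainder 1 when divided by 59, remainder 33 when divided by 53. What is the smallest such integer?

16993

The moduli are pairwise coprime; N = 17·59·53 = 53159.
N/17 = 3127; 3127 ≡ 16 (mod 17); 16·16 ≡ 1, so inverse 16.
N/59 = 901; 901 ≡ 16 (mod 59); 16·48 ≡ 1, so inverse 48.
N/53 = 1003; 1003 ≡ 49 (mod 53); 49·13 ≡ 1, so inverse 13.
a ≡ 10·3127·16 + 1·901·48 + 33·1003·13 = 973855.
973855 mod 53159 = 16993.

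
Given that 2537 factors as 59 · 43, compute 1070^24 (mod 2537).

2283

Mod 59: 1070 ≡ 8; 8^24 ≡ 41 (mod 59).
Mod 43: 1070 ≡ 38; 38^24 ≡ 4 (mod 43).
Combine by CRT: x ≡ 41 (mod 59), x ≡ 4 (mod 43) ⇒ x ≡ 2283 (mod 2537).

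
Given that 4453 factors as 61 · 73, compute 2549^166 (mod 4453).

1843

Mod 61: 2549 ≡ 48; by Fermat, exponent reduces to 166 mod 60 = 46; 48^46 ≡ 13 (mod 61).
Mod 73: 2549 ≡ 67; by Fermat, exponent reduces to 166 mod 72 = 22; 67^22 ≡ 18 (mod 73).
Combine by CRT: x ≡ 13 (mod 61), x ≡ 18 (mod 73) ⇒ x ≡ 1843 (mod 4453).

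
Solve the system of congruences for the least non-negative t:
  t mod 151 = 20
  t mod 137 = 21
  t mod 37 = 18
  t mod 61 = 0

The moduli are pairwise coprime; N = 151·137·37·61 = 46690559.
N/151 = 309209; 309209 ≡ 112 (mod 151); 112·120 ≡ 1, so inverse 120.
N/137 = 340807; 340807 ≡ 88 (mod 137); 88·123 ≡ 1, so inverse 123.
N/37 = 1261907; 1261907 ≡ 22 (mod 37); 22·32 ≡ 1, so inverse 32.
N/61 = 765419; 765419 ≡ 52 (mod 61); 52·27 ≡ 1, so inverse 27.
t ≡ 20·309209·120 + 21·340807·123 + 18·1261907·32 + 0·765419·27 = 2349264513.
2349264513 mod 46690559 = 14736563.

14736563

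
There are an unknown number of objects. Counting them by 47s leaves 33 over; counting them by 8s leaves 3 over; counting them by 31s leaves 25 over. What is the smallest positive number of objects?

2195

Combine the congruences pairwise.
From N ≡ 33 (mod 47) write N = 33 + 47t. Substituting into N ≡ 3 (mod 8) gives 47t ≡ 2 (mod 8), and since 7⁻¹ ≡ 7 (mod 8), t ≡ 6. Hence N ≡ 33 + 47·6 = 315 (mod 376).
From N ≡ 315 (mod 376) write N = 315 + 376t. Substituting into N ≡ 25 (mod 31) gives 376t ≡ 20 (mod 31), and since 4⁻¹ ≡ 8 (mod 31), t ≡ 5. Hence N ≡ 315 + 376·5 = 2195 (mod 11656).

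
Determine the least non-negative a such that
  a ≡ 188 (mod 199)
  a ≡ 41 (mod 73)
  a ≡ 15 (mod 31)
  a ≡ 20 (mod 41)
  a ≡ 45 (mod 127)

2019545917

From a ≡ 188 (mod 199) write a = 188 + 199t. Substituting into a ≡ 41 (mod 73) gives 199t ≡ 72 (mod 73), and since 53⁻¹ ≡ 62 (mod 73), t ≡ 11. Hence a ≡ 188 + 199·11 = 2377 (mod 14527).
From a ≡ 2377 (mod 14527) write a = 2377 + 14527t. Substituting into a ≡ 15 (mod 31) gives 14527t ≡ 25 (mod 31), and since 19⁻¹ ≡ 18 (mod 31), t ≡ 16. Hence a ≡ 2377 + 14527·16 = 234809 (mod 450337).
From a ≡ 234809 (mod 450337) write a = 234809 + 450337t. Substituting into a ≡ 20 (mod 41) gives 450337t ≡ 18 (mod 41), and since 34⁻¹ ≡ 35 (mod 41), t ≡ 15. Hence a ≡ 234809 + 450337·15 = 6989864 (mod 18463817).
From a ≡ 6989864 (mod 18463817) write a = 6989864 + 18463817t. Substituting into a ≡ 45 (mod 127) gives 18463817t ≡ 7 (mod 127), and since 49⁻¹ ≡ 70 (mod 127), t ≡ 109. Hence a ≡ 6989864 + 18463817·109 = 2019545917 (mod 2344904759).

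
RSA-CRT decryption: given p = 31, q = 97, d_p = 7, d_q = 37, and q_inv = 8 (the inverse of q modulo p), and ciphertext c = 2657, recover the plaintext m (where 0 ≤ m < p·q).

1850

m₁ = c^(d_p) mod p: c ≡ 22 (mod 31), and 22^7 mod 31 = 21.
m₂ = c^(d_q) mod q: c ≡ 38 (mod 97), and 38^37 mod 97 = 7.
h = q_inv·(m₁ − m₂) mod p = 8·(21 − 7) mod 31 = 19.
m = m₂ + h·q = 7 + 19·97 = 1850.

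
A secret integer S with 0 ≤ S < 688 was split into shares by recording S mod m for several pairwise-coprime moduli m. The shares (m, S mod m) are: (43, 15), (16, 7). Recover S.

From S ≡ 15 (mod 43) write S = 15 + 43t. Substituting into S ≡ 7 (mod 16) gives 43t ≡ 8 (mod 16), and since 11⁻¹ ≡ 3 (mod 16), t ≡ 8. Hence S ≡ 15 + 43·8 = 359 (mod 688).

359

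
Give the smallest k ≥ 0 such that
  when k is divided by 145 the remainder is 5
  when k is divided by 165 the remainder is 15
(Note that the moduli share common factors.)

Combine the congruences pairwise.
gcd(145, 165) = 5 and 5 | (15 − 5), so the pair is consistent; merging gives k ≡ 2325 (mod 4785), where 4785 = lcm(145, 165).
The solution is unique modulo lcm(145, 165) = 4785.

2325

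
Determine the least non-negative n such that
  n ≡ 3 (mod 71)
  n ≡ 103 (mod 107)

1494

Combine the congruences pairwise.
From n ≡ 3 (mod 71) write n = 3 + 71t. Substituting into n ≡ 103 (mod 107) gives 71t ≡ 100 (mod 107), and since 71⁻¹ ≡ 104 (mod 107), t ≡ 21. Hence n ≡ 3 + 71·21 = 1494 (mod 7597).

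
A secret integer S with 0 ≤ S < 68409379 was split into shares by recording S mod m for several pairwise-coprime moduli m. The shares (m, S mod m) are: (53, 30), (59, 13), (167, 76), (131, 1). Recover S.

8201780

From S ≡ 30 (mod 53) write S = 30 + 53t. Substituting into S ≡ 13 (mod 59) gives 53t ≡ 42 (mod 59), and since 53⁻¹ ≡ 49 (mod 59), t ≡ 52. Hence S ≡ 30 + 53·52 = 2786 (mod 3127).
From S ≡ 2786 (mod 3127) write S = 2786 + 3127t. Substituting into S ≡ 76 (mod 167) gives 3127t ≡ 129 (mod 167), and since 121⁻¹ ≡ 98 (mod 167), t ≡ 117. Hence S ≡ 2786 + 3127·117 = 368645 (mod 522209).
From S ≡ 368645 (mod 522209) write S = 368645 + 522209t. Substituting into S ≡ 1 (mod 131) gives 522209t ≡ 121 (mod 131), and since 43⁻¹ ≡ 64 (mod 131), t ≡ 15. Hence S ≡ 368645 + 522209·15 = 8201780 (mod 68409379).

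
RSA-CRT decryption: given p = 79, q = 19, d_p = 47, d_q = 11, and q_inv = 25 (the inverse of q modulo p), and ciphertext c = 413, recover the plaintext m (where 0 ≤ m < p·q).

146

m₁ = c^(d_p) mod p: c ≡ 18 (mod 79), and 18^47 mod 79 = 67.
m₂ = c^(d_q) mod q: c ≡ 14 (mod 19), and 14^11 mod 19 = 13.
h = q_inv·(m₁ − m₂) mod p = 25·(67 − 13) mod 79 = 7.
m = m₂ + h·q = 13 + 7·19 = 146.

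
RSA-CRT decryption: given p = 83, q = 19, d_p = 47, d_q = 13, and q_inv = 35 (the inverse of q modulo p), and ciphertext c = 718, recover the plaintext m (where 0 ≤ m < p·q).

827

m₁ = c^(d_p) mod p: c ≡ 54 (mod 83), and 54^47 mod 83 = 80.
m₂ = c^(d_q) mod q: c ≡ 15 (mod 19), and 15^13 mod 19 = 10.
h = q_inv·(m₁ − m₂) mod p = 35·(80 − 10) mod 83 = 43.
m = m₂ + h·q = 10 + 43·19 = 827.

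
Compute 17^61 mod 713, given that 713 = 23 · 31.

Mod 23: 17 ≡ 17; by Fermat, exponent reduces to 61 mod 22 = 17; 17^17 ≡ 11 (mod 23).
Mod 31: 17 ≡ 17; by Fermat, exponent reduces to 61 mod 30 = 1; 17^1 ≡ 17 (mod 31).
Combine by CRT: x ≡ 11 (mod 23), x ≡ 17 (mod 31) ⇒ x ≡ 172 (mod 713).

172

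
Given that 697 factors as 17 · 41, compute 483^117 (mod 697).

606

Mod 17: 483 ≡ 7; by Fermat, exponent reduces to 117 mod 16 = 5; 7^5 ≡ 11 (mod 17).
Mod 41: 483 ≡ 32; by Fermat, exponent reduces to 117 mod 40 = 37; 32^37 ≡ 32 (mod 41).
Combine by CRT: x ≡ 11 (mod 17), x ≡ 32 (mod 41) ⇒ x ≡ 606 (mod 697).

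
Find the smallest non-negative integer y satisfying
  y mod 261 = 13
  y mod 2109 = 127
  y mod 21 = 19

565339

gcd(261, 2109) = 3 and 3 | (127 − 13), so the pair is consistent; merging gives y ≡ 14890 (mod 183483), where 183483 = lcm(261, 2109).
gcd(183483, 21) = 3 and 3 | (19 − 14890), so the pair is consistent; merging gives y ≡ 565339 (mod 1284381), where 1284381 = lcm(183483, 21).
The solution is unique modulo lcm(261, 2109, 21) = 1284381.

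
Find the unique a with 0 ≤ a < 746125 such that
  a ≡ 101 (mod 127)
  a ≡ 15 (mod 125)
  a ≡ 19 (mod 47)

The moduli are pairwise coprime; N = 127·125·47 = 746125.
N/127 = 5875; 5875 ≡ 33 (mod 127); 33·77 ≡ 1, so inverse 77.
N/125 = 5969; 5969 ≡ 94 (mod 125); 94·4 ≡ 1, so inverse 4.
N/47 = 15875; 15875 ≡ 36 (mod 47); 36·17 ≡ 1, so inverse 17.
a ≡ 101·5875·77 + 15·5969·4 + 19·15875·17 = 51175640.
51175640 mod 746125 = 439140.

439140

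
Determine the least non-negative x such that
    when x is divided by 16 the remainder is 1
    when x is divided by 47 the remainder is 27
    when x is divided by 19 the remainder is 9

The moduli are pairwise coprime; N = 16·47·19 = 14288.
N/16 = 893; 893 ≡ 13 (mod 16); 13·5 ≡ 1, so inverse 5.
N/47 = 304; 304 ≡ 22 (mod 47); 22·15 ≡ 1, so inverse 15.
N/19 = 752; 752 ≡ 11 (mod 19); 11·7 ≡ 1, so inverse 7.
x ≡ 1·893·5 + 27·304·15 + 9·752·7 = 174961.
174961 mod 14288 = 3505.

3505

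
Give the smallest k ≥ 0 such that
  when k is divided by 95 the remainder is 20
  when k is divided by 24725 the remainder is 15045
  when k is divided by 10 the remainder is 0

gcd(95, 24725) = 5 and 5 | (15045 − 20), so the pair is consistent; merging gives k ≡ 188120 (mod 469775), where 469775 = lcm(95, 24725).
gcd(469775, 10) = 5 and 5 | (0 − 188120), so the pair is consistent; merging gives k ≡ 188120 (mod 939550), where 939550 = lcm(469775, 10).
The solution is unique modulo lcm(95, 24725, 10) = 939550.

188120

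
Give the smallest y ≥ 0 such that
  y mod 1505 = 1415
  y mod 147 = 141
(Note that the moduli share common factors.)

22485

gcd(1505, 147) = 7 and 7 | (141 − 1415), so the pair is consistent; merging gives y ≡ 22485 (mod 31605), where 31605 = lcm(1505, 147).
The solution is unique modulo lcm(1505, 147) = 31605.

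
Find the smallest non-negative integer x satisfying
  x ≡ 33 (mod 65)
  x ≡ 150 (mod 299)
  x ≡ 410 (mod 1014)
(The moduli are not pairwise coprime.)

78488

gcd(65, 299) = 13 and 13 | (150 − 33), so the pair is consistent; merging gives x ≡ 748 (mod 1495), where 1495 = lcm(65, 299).
gcd(1495, 1014) = 13 and 13 | (410 − 748), so the pair is consistent; merging gives x ≡ 78488 (mod 116610), where 116610 = lcm(1495, 1014).
The solution is unique modulo lcm(65, 299, 1014) = 116610.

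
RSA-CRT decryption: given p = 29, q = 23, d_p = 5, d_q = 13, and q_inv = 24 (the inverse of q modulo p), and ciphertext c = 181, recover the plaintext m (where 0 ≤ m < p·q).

451

m₁ = c^(d_p) mod p: c ≡ 7 (mod 29), and 7^5 mod 29 = 16.
m₂ = c^(d_q) mod q: c ≡ 20 (mod 23), and 20^13 mod 23 = 14.
h = q_inv·(m₁ − m₂) mod p = 24·(16 − 14) mod 29 = 19.
m = m₂ + h·q = 14 + 19·23 = 451.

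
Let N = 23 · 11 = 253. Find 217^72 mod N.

Mod 23: 217 ≡ 10; by Fermat, exponent reduces to 72 mod 22 = 6; 10^6 ≡ 6 (mod 23).
Mod 11: 217 ≡ 8; by Fermat, exponent reduces to 72 mod 10 = 2; 8^2 ≡ 9 (mod 11).
Combine by CRT: x ≡ 6 (mod 23), x ≡ 9 (mod 11) ⇒ x ≡ 75 (mod 253).

75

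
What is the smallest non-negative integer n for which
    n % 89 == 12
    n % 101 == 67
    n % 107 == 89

The moduli are pairwise coprime; M = 89·101·107 = 961823.
M/89 = 10807; 10807 ≡ 38 (mod 89); 38·82 ≡ 1, so inverse 82.
M/101 = 9523; 9523 ≡ 29 (mod 101); 29·7 ≡ 1, so inverse 7.
M/107 = 8989; 8989 ≡ 1 (mod 107), inverse 1.
n ≡ 12·10807·82 + 67·9523·7 + 89·8989·1 = 15900396.
15900396 mod 961823 = 511228.

511228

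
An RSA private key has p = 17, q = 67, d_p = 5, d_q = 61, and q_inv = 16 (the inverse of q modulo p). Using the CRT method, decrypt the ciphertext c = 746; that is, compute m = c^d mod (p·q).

m₁ = c^(d_p) mod p: c ≡ 15 (mod 17), and 15^5 mod 17 = 2.
m₂ = c^(d_q) mod q: c ≡ 9 (mod 67), and 9^61 mod 67 = 64.
h = q_inv·(m₁ − m₂) mod p = 16·(2 − 64) mod 17 = 11.
m = m₂ + h·q = 64 + 11·67 = 801.

801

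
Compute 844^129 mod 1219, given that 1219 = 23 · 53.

Mod 23: 844 ≡ 16; by Fermat, exponent reduces to 129 mod 22 = 19; 16^19 ≡ 12 (mod 23).
Mod 53: 844 ≡ 49; by Fermat, exponent reduces to 129 mod 52 = 25; 49^25 ≡ 13 (mod 53).
Combine by CRT: x ≡ 12 (mod 23), x ≡ 13 (mod 53) ⇒ x ≡ 702 (mod 1219).

702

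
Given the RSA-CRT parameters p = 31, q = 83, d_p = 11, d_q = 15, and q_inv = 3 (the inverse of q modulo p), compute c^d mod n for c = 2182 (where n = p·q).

m₁ = c^(d_p) mod p: c ≡ 12 (mod 31), and 12^11 mod 31 = 21.
m₂ = c^(d_q) mod q: c ≡ 24 (mod 83), and 24^15 mod 83 = 53.
h = q_inv·(m₁ − m₂) mod p = 3·(21 − 53) mod 31 = 28.
m = m₂ + h·q = 53 + 28·83 = 2377.

2377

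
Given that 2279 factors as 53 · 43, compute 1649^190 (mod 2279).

1477

Mod 53: 1649 ≡ 6; by Fermat, exponent reduces to 190 mod 52 = 34; 6^34 ≡ 46 (mod 53).
Mod 43: 1649 ≡ 15; by Fermat, exponent reduces to 190 mod 42 = 22; 15^22 ≡ 15 (mod 43).
Combine by CRT: x ≡ 46 (mod 53), x ≡ 15 (mod 43) ⇒ x ≡ 1477 (mod 2279).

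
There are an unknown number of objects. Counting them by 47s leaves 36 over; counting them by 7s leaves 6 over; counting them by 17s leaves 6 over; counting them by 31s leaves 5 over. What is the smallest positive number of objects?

From N ≡ 36 (mod 47) write N = 36 + 47t. Substituting into N ≡ 6 (mod 7) gives 47t ≡ 5 (mod 7), and since 5⁻¹ ≡ 3 (mod 7), t ≡ 1. Hence N ≡ 36 + 47·1 = 83 (mod 329).
From N ≡ 83 (mod 329) write N = 83 + 329t. Substituting into N ≡ 6 (mod 17) gives 329t ≡ 8 (mod 17), and since 6⁻¹ ≡ 3 (mod 17), t ≡ 7. Hence N ≡ 83 + 329·7 = 2386 (mod 5593).
From N ≡ 2386 (mod 5593) write N = 2386 + 5593t. Substituting into N ≡ 5 (mod 31) gives 5593t ≡ 6 (mod 31), and since 13⁻¹ ≡ 12 (mod 31), t ≡ 10. Hence N ≡ 2386 + 5593·10 = 58316 (mod 173383).

58316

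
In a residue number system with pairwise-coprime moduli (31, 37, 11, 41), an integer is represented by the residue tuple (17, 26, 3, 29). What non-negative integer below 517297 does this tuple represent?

The moduli are pairwise coprime; N = 31·37·11·41 = 517297.
N/31 = 16687; 16687 ≡ 9 (mod 31); 9·7 ≡ 1, so inverse 7.
N/37 = 13981; 13981 ≡ 32 (mod 37); 32·22 ≡ 1, so inverse 22.
N/11 = 47027; 47027 ≡ 2 (mod 11); 2·6 ≡ 1, so inverse 6.
N/41 = 12617; 12617 ≡ 30 (mod 41); 30·26 ≡ 1, so inverse 26.
x ≡ 17·16687·7 + 26·13981·22 + 3·47027·6 + 29·12617·26 = 20342589.
20342589 mod 517297 = 168006.

168006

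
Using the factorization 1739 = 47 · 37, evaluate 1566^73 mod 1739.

Mod 47: 1566 ≡ 15; by Fermat, exponent reduces to 73 mod 46 = 27; 15^27 ≡ 41 (mod 47).
Mod 37: 1566 ≡ 12; by Fermat, exponent reduces to 73 mod 36 = 1; 12^1 ≡ 12 (mod 37).
Combine by CRT: x ≡ 41 (mod 47), x ≡ 12 (mod 37) ⇒ x ≡ 1122 (mod 1739).

1122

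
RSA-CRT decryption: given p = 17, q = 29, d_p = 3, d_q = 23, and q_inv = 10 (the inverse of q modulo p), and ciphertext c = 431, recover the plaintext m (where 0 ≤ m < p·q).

335

m₁ = c^(d_p) mod p: c ≡ 6 (mod 17), and 6^3 mod 17 = 12.
m₂ = c^(d_q) mod q: c ≡ 25 (mod 29), and 25^23 mod 29 = 16.
h = q_inv·(m₁ − m₂) mod p = 10·(12 − 16) mod 17 = 11.
m = m₂ + h·q = 16 + 11·29 = 335.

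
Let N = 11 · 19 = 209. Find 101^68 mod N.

157

Mod 11: 101 ≡ 2; by Fermat, exponent reduces to 68 mod 10 = 8; 2^8 ≡ 3 (mod 11).
Mod 19: 101 ≡ 6; by Fermat, exponent reduces to 68 mod 18 = 14; 6^14 ≡ 5 (mod 19).
Combine by CRT: x ≡ 3 (mod 11), x ≡ 5 (mod 19) ⇒ x ≡ 157 (mod 209).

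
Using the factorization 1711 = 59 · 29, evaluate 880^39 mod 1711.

Mod 59: 880 ≡ 54; 54^39 ≡ 55 (mod 59).
Mod 29: 880 ≡ 10; by Fermat, exponent reduces to 39 mod 28 = 11; 10^11 ≡ 2 (mod 29).
Combine by CRT: x ≡ 55 (mod 59), x ≡ 2 (mod 29) ⇒ x ≡ 350 (mod 1711).

350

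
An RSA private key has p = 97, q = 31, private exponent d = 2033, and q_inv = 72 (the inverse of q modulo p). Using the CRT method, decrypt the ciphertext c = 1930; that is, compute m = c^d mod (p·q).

2775

d_p = d mod (p−1) = 2033 mod 96 = 17; d_q = d mod (q−1) = 23.
m₁ = c^(d_p) mod p: c ≡ 87 (mod 97), and 87^17 mod 97 = 59.
m₂ = c^(d_q) mod q: c ≡ 8 (mod 31), and 8^23 mod 31 = 16.
h = q_inv·(m₁ − m₂) mod p = 72·(59 − 16) mod 97 = 89.
m = m₂ + h·q = 16 + 89·31 = 2775.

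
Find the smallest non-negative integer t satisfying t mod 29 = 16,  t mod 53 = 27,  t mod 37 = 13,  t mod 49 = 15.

2565704

From t ≡ 16 (mod 29) write t = 16 + 29s. Substituting into t ≡ 27 (mod 53) gives 29s ≡ 11 (mod 53), and since 29⁻¹ ≡ 11 (mod 53), s ≡ 15. Hence t ≡ 16 + 29·15 = 451 (mod 1537).
From t ≡ 451 (mod 1537) write t = 451 + 1537s. Substituting into t ≡ 13 (mod 37) gives 1537s ≡ 6 (mod 37), and since 20⁻¹ ≡ 13 (mod 37), s ≡ 4. Hence t ≡ 451 + 1537·4 = 6599 (mod 56869).
From t ≡ 6599 (mod 56869) write t = 6599 + 56869s. Substituting into t ≡ 15 (mod 49) gives 56869s ≡ 31 (mod 49), and since 29⁻¹ ≡ 22 (mod 49), s ≡ 45. Hence t ≡ 6599 + 56869·45 = 2565704 (mod 2786581).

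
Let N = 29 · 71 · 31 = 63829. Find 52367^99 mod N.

32647

Mod 29: 52367 ≡ 22; by Fermat, exponent reduces to 99 mod 28 = 15; 22^15 ≡ 22 (mod 29).
Mod 71: 52367 ≡ 40; by Fermat, exponent reduces to 99 mod 70 = 29; 40^29 ≡ 58 (mod 71).
Mod 31: 52367 ≡ 8; by Fermat, exponent reduces to 99 mod 30 = 9; 8^9 ≡ 4 (mod 31).
Combine by CRT: x ≡ 22 (mod 29), x ≡ 58 (mod 71), x ≡ 4 (mod 31) ⇒ x ≡ 32647 (mod 63829).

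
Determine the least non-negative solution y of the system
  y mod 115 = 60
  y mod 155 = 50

gcd(115, 155) = 5 and 5 | (50 − 60), so the pair is consistent; merging gives y ≡ 980 (mod 3565), where 3565 = lcm(115, 155).
The solution is unique modulo lcm(115, 155) = 3565.

980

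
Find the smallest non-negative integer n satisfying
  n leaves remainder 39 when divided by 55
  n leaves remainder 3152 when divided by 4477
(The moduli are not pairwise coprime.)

7629

Combine the congruences pairwise.
gcd(55, 4477) = 11 and 11 | (3152 − 39), so the pair is consistent; merging gives n ≡ 7629 (mod 22385), where 22385 = lcm(55, 4477).
The solution is unique modulo lcm(55, 4477) = 22385.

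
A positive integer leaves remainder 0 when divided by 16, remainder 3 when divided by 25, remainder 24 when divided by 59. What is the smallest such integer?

Combine the congruences pairwise.
From k ≡ 0 (mod 16) write k = 0 + 16t. Substituting into k ≡ 3 (mod 25) gives 16t ≡ 3 (mod 25), and since 16⁻¹ ≡ 11 (mod 25), t ≡ 8. Hence k ≡ 0 + 16·8 = 128 (mod 400).
From k ≡ 128 (mod 400) write k = 128 + 400t. Substituting into k ≡ 24 (mod 59) gives 400t ≡ 14 (mod 59), and since 46⁻¹ ≡ 9 (mod 59), t ≡ 8. Hence k ≡ 128 + 400·8 = 3328 (mod 23600).

3328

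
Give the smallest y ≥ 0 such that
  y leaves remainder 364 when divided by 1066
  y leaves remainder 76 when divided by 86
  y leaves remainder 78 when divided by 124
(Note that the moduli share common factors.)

630370

gcd(1066, 86) = 2 and 2 | (76 − 364), so the pair is consistent; merging gives y ≡ 34476 (mod 45838), where 45838 = lcm(1066, 86).
gcd(45838, 124) = 2 and 2 | (78 − 34476), so the pair is consistent; merging gives y ≡ 630370 (mod 2841956), where 2841956 = lcm(45838, 124).
The solution is unique modulo lcm(1066, 86, 124) = 2841956.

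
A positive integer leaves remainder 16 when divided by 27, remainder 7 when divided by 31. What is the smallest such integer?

Combine the congruences pairwise.
From N ≡ 16 (mod 27) write N = 16 + 27t. Substituting into N ≡ 7 (mod 31) gives 27t ≡ 22 (mod 31), and since 27⁻¹ ≡ 23 (mod 31), t ≡ 10. Hence N ≡ 16 + 27·10 = 286 (mod 837).

286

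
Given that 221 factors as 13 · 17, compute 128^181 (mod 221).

Mod 13: 128 ≡ 11; by Fermat, exponent reduces to 181 mod 12 = 1; 11^1 ≡ 11 (mod 13).
Mod 17: 128 ≡ 9; by Fermat, exponent reduces to 181 mod 16 = 5; 9^5 ≡ 8 (mod 17).
Combine by CRT: x ≡ 11 (mod 13), x ≡ 8 (mod 17) ⇒ x ≡ 76 (mod 221).

76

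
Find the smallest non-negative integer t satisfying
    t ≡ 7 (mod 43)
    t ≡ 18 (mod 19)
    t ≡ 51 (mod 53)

19873

Combine the congruences pairwise.
From t ≡ 7 (mod 43) write t = 7 + 43s. Substituting into t ≡ 18 (mod 19) gives 43s ≡ 11 (mod 19), and since 5⁻¹ ≡ 4 (mod 19), s ≡ 6. Hence t ≡ 7 + 43·6 = 265 (mod 817).
From t ≡ 265 (mod 817) write t = 265 + 817s. Substituting into t ≡ 51 (mod 53) gives 817s ≡ 51 (mod 53), and since 22⁻¹ ≡ 41 (mod 53), s ≡ 24. Hence t ≡ 265 + 817·24 = 19873 (mod 43301).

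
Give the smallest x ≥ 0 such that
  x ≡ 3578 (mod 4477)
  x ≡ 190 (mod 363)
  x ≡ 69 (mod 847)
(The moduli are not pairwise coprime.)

gcd(4477, 363) = 121 and 121 | (190 − 3578), so the pair is consistent; merging gives x ≡ 12532 (mod 13431), where 13431 = lcm(4477, 363).
gcd(13431, 847) = 121 and 121 | (69 − 12532), so the pair is consistent; merging gives x ≡ 79687 (mod 94017), where 94017 = lcm(13431, 847).
The solution is unique modulo lcm(4477, 363, 847) = 94017.

79687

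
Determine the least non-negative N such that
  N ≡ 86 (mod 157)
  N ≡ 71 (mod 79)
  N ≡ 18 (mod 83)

The moduli are pairwise coprime; M = 157·79·83 = 1029449.
M/157 = 6557; 6557 ≡ 120 (mod 157); 120·140 ≡ 1, so inverse 140.
M/79 = 13031; 13031 ≡ 75 (mod 79); 75·59 ≡ 1, so inverse 59.
M/83 = 12403; 12403 ≡ 36 (mod 83); 36·30 ≡ 1, so inverse 30.
N ≡ 86·6557·140 + 71·13031·59 + 18·12403·30 = 140230759.
140230759 mod 1029449 = 225695.

225695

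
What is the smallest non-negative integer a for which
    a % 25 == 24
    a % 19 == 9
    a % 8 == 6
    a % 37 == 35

From a ≡ 24 (mod 25) write a = 24 + 25t. Substituting into a ≡ 9 (mod 19) gives 25t ≡ 4 (mod 19), and since 6⁻¹ ≡ 16 (mod 19), t ≡ 7. Hence a ≡ 24 + 25·7 = 199 (mod 475).
From a ≡ 199 (mod 475) write a = 199 + 475t. Substituting into a ≡ 6 (mod 8) gives 475t ≡ 7 (mod 8), and since 3⁻¹ ≡ 3 (mod 8), t ≡ 5. Hence a ≡ 199 + 475·5 = 2574 (mod 3800).
From a ≡ 2574 (mod 3800) write a = 2574 + 3800t. Substituting into a ≡ 35 (mod 37) gives 3800t ≡ 14 (mod 37), and since 26⁻¹ ≡ 10 (mod 37), t ≡ 29. Hence a ≡ 2574 + 3800·29 = 112774 (mod 140600).

112774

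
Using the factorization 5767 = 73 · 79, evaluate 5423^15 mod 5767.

Mod 73: 5423 ≡ 21; 21^15 ≡ 10 (mod 73).
Mod 79: 5423 ≡ 51; 51^15 ≡ 65 (mod 79).
Combine by CRT: x ≡ 10 (mod 73), x ≡ 65 (mod 79) ⇒ x ≡ 302 (mod 5767).

302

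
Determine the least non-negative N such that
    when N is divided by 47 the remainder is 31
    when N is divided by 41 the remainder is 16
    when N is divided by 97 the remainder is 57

151183

Combine the congruences pairwise.
From N ≡ 31 (mod 47) write N = 31 + 47t. Substituting into N ≡ 16 (mod 41) gives 47t ≡ 26 (mod 41), and since 6⁻¹ ≡ 7 (mod 41), t ≡ 18. Hence N ≡ 31 + 47·18 = 877 (mod 1927).
From N ≡ 877 (mod 1927) write N = 877 + 1927t. Substituting into N ≡ 57 (mod 97) gives 1927t ≡ 53 (mod 97), and since 84⁻¹ ≡ 82 (mod 97), t ≡ 78. Hence N ≡ 877 + 1927·78 = 151183 (mod 186919).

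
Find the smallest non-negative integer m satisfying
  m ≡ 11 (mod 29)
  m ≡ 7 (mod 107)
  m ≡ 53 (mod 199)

The moduli are pairwise coprime; N = 29·107·199 = 617497.
N/29 = 21293; 21293 ≡ 7 (mod 29); 7·25 ≡ 1, so inverse 25.
N/107 = 5771; 5771 ≡ 100 (mod 107); 100·61 ≡ 1, so inverse 61.
N/199 = 3103; 3103 ≡ 118 (mod 199); 118·113 ≡ 1, so inverse 113.
m ≡ 11·21293·25 + 7·5771·61 + 53·3103·113 = 26903659.
26903659 mod 617497 = 351288.

351288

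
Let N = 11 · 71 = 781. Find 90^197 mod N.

Mod 11: 90 ≡ 2; by Fermat, exponent reduces to 197 mod 10 = 7; 2^7 ≡ 7 (mod 11).
Mod 71: 90 ≡ 19; by Fermat, exponent reduces to 197 mod 70 = 57; 19^57 ≡ 49 (mod 71).
Combine by CRT: x ≡ 7 (mod 11), x ≡ 49 (mod 71) ⇒ x ≡ 546 (mod 781).

546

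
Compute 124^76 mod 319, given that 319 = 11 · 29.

190

Mod 11: 124 ≡ 3; by Fermat, exponent reduces to 76 mod 10 = 6; 3^6 ≡ 3 (mod 11).
Mod 29: 124 ≡ 8; by Fermat, exponent reduces to 76 mod 28 = 20; 8^20 ≡ 16 (mod 29).
Combine by CRT: x ≡ 3 (mod 11), x ≡ 16 (mod 29) ⇒ x ≡ 190 (mod 319).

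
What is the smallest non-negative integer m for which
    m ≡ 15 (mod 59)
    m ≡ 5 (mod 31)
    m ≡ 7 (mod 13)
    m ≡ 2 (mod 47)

676332

From m ≡ 15 (mod 59) write m = 15 + 59t. Substituting into m ≡ 5 (mod 31) gives 59t ≡ 21 (mod 31), and since 28⁻¹ ≡ 10 (mod 31), t ≡ 24. Hence m ≡ 15 + 59·24 = 1431 (mod 1829).
From m ≡ 1431 (mod 1829) write m = 1431 + 1829t. Substituting into m ≡ 7 (mod 13) gives 1829t ≡ 6 (mod 13), and since 9⁻¹ ≡ 3 (mod 13), t ≡ 5. Hence m ≡ 1431 + 1829·5 = 10576 (mod 23777).
From m ≡ 10576 (mod 23777) write m = 10576 + 23777t. Substituting into m ≡ 2 (mod 47) gives 23777t ≡ 1 (mod 47), and since 42⁻¹ ≡ 28 (mod 47), t ≡ 28. Hence m ≡ 10576 + 23777·28 = 676332 (mod 1117519).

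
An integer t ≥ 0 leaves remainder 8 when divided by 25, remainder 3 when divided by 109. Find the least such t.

2183

From t ≡ 8 (mod 25) write t = 8 + 25s. Substituting into t ≡ 3 (mod 109) gives 25s ≡ 104 (mod 109), and since 25⁻¹ ≡ 48 (mod 109), s ≡ 87. Hence t ≡ 8 + 25·87 = 2183 (mod 2725).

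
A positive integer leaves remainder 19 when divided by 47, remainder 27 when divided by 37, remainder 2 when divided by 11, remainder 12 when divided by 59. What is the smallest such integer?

From k ≡ 19 (mod 47) write k = 19 + 47t. Substituting into k ≡ 27 (mod 37) gives 47t ≡ 8 (mod 37), and since 10⁻¹ ≡ 26 (mod 37), t ≡ 23. Hence k ≡ 19 + 47·23 = 1100 (mod 1739).
From k ≡ 1100 (mod 1739) write k = 1100 + 1739t. Substituting into k ≡ 2 (mod 11) gives 1739t ≡ 2 (mod 11), and since 1⁻¹ ≡ 1 (mod 11), t ≡ 2. Hence k ≡ 1100 + 1739·2 = 4578 (mod 19129).
From k ≡ 4578 (mod 19129) write k = 4578 + 19129t. Substituting into k ≡ 12 (mod 59) gives 19129t ≡ 36 (mod 59), and since 13⁻¹ ≡ 50 (mod 59), t ≡ 30. Hence k ≡ 4578 + 19129·30 = 578448 (mod 1128611).

578448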